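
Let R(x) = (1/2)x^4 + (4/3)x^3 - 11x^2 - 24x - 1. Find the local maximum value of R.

67/6

Critical points: R'(x) = 2x^3 + 4x^2 - 22x - 24 vanishes at x = -4, -1, 3.
R''(x) = 6x^2 + 8x - 22. R''(-4) = 42 > 0 ⇒ local minimum; R''(-1) = -24 < 0 ⇒ local maximum; R''(3) = 56 > 0 ⇒ local minimum.
Thus R has its local maximum at x = -1, with value 67/6.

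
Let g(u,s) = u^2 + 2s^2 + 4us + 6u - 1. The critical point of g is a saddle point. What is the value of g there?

∂g/∂u = 2u + 4s + 6 = 0 and ∂g/∂s = 4u + 4s = 0, so (u, s) = (3, -3).
The Hessian has g_{uu} = 2, g_{ss} = 4, g_{us} = 4, giving D = -8 < 0, so the point is a saddle point.
g(3, -3) = 8.

8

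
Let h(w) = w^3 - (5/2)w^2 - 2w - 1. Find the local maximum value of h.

-35/54

h'(w) = 3w^2 - 5w - 2 = 0 at w = -1/3, 2.
Since h''(w) = 6w - 5, we get h''(-1/3) = -7 < 0 ⇒ local maximum; h''(2) = 7 > 0 ⇒ local minimum.
Thus h has its local maximum at w = -1/3, with value -35/54.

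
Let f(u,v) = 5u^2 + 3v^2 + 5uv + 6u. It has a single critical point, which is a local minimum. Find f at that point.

-108/35

∂f/∂u = 10u + 5v + 6 = 0 and ∂f/∂v = 5u + 6v = 0, so (u, v) = (-36/35, 6/7).
The Hessian has f_{uu} = 10, f_{vv} = 6, f_{uv} = 5, giving D = 35 > 0 with f_{uu} > 0, so the point is a local minimum.
f(-36/35, 6/7) = -108/35.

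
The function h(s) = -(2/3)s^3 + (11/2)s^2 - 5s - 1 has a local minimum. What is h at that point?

Critical points: h'(s) = -2s^2 + 11s - 5 vanishes at s = 1/2, 5.
Since h''(s) = -4s + 11, we get h''(1/2) = 9 > 0 ⇒ local minimum; h''(5) = -9 < 0 ⇒ local maximum.
Thus h has its local minimum at s = 1/2, with value -53/24.

-53/24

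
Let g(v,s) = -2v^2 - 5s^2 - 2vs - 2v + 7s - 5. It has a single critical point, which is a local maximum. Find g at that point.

∂g/∂v = -4v - 2s - 2 = 0 and ∂g/∂s = -2v - 10s + 7 = 0, so (v, s) = (-17/18, 8/9).
The Hessian has g_{vv} = -4, g_{ss} = -10, g_{vs} = -2, giving D = 36 > 0 with g_{vv} < 0, so the point is a local maximum.
g(-17/18, 8/9) = -17/18.

-17/18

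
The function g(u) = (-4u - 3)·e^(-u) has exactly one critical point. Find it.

1/4

Differentiating with the product rule gives g'(u) = (4u - 1)·e^(-u). Since e^(-u) > 0, the only critical point is u = 1/4.
g''(1/4) has the same sign as 4 > 0, so this is a local minimum.
g(1/4) = (-4)·e^(-1/4) ≈ -3.1152.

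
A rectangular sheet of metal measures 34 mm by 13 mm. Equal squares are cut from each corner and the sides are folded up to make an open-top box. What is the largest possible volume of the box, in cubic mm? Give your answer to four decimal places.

588.8379

With cut size x, the volume is V(x) = x(34 − 2x)(13 − 2x) for 0 < x < 6.5.
V'(x) = 12x^2 − 188x + 442. Setting V'(x) = 0 gives x ≈ 2.8808 (the root in (0, 6.5)).
V''(x) = 24x − 188 is negative there, so this is the maximum; V ≈ 588.8379.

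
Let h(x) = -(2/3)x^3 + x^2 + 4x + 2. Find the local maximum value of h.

h'(x) = -2x^2 + 2x + 4 = 0 at x = -1, 2.
h''(x) = -4x + 2. h''(-1) = 6 > 0 ⇒ local minimum; h''(2) = -6 < 0 ⇒ local maximum.
So the local maximum value is h(2) = 26/3.

26/3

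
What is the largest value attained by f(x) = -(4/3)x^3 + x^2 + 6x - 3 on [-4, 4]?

Differentiating, f'(x) = -4x^2 + 2x + 6; which vanishes at x = -1 and x = 3/2.
Candidates: f(-4) = 223/3,  f(-1) = -20/3,  f(3/2) = 15/4,  f(4) = -145/3.
The maximum over the interval is 223/3, attained at x = -4.

223/3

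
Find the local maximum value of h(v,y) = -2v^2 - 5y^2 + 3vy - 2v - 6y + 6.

314/31

∂h/∂v = -4v + 3y - 2 = 0 and ∂h/∂y = 3v - 10y - 6 = 0, so (v, y) = (-38/31, -30/31).
The Hessian has h_{vv} = -4, h_{yy} = -10, h_{vy} = 3, giving D = 31 > 0 with h_{vv} < 0, so the point is a local maximum.
h(-38/31, -30/31) = 314/31.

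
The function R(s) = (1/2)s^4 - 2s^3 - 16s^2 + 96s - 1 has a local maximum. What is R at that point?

259/2

R'(s) = 2s^3 - 6s^2 - 32s + 96 = 0 at s = -4, 3, 4.
Second-derivative test with R''(s) = 6s^2 - 12s - 32: R''(-4) = 112 > 0 ⇒ local minimum; R''(3) = -14 < 0 ⇒ local maximum; R''(4) = 16 > 0 ⇒ local minimum.
So the local maximum value is R(3) = 259/2.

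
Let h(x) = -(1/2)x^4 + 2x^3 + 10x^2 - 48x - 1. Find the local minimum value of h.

-49

Critical points: h'(x) = -2x^3 + 6x^2 + 20x - 48 vanishes at x = -3, 2, 4.
Since h''(x) = -6x^2 + 12x + 20, we get h''(-3) = -70 < 0 ⇒ local maximum; h''(2) = 20 > 0 ⇒ local minimum; h''(4) = -28 < 0 ⇒ local maximum.
So the local minimum value is h(2) = -49.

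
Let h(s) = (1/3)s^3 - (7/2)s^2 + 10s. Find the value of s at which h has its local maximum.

2

h'(s) = s^2 - 7s + 10. Setting h'(s) = 0 gives s ∈ {2, 5}.
Second-derivative test with h''(s) = 2s - 7: h''(2) = -3 < 0 ⇒ local maximum; h''(5) = 3 > 0 ⇒ local minimum.
So the local maximum value is h(2) = 26/3.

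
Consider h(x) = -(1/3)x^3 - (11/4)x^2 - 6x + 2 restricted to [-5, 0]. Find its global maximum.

h'(x) = -x^2 - (11/2)x - 6, which vanishes at x = -4 and x = -3/2.
Candidates: h(-5) = 59/12, h(-4) = 10/3, h(-3/2) = 95/16, h(0) = 2.
The maximum over the interval is 95/16, attained at x = -3/2.

95/16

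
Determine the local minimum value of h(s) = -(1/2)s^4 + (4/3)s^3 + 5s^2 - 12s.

Critical points: h'(s) = -2s^3 + 4s^2 + 10s - 12 vanishes at s = -2, 1, 3.
h''(s) = -6s^2 + 8s + 10. h''(-2) = -30 < 0 ⇒ local maximum; h''(1) = 12 > 0 ⇒ local minimum; h''(3) = -20 < 0 ⇒ local maximum.
The local minimum is h(1) = -37/6.

-37/6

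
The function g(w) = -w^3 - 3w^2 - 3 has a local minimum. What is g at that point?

-7

Critical points: g'(w) = -3w^2 - 6w vanishes at w = -2, 0.
Since g''(w) = -6w - 6, we get g''(-2) = 6 > 0 ⇒ local minimum; g''(0) = -6 < 0 ⇒ local maximum.
The local minimum is g(-2) = -7.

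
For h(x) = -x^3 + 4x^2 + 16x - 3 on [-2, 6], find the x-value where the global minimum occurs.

h'(x) = -3x^2 + 8x + 16, which vanishes at x = -4/3 and x = 4.
Candidates: h(-2) = -11, h(-4/3) = -401/27, h(4) = 61, h(6) = 21.
Hence the absolute minimum is -401/27 at x = -4/3.

-4/3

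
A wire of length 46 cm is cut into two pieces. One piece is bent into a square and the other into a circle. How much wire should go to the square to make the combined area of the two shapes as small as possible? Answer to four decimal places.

Let x be the length used for the square. Square side x/4; circle radius (46−x)/(2π).
A(x) = (x/4)² + π·((46−x)/(2π))² = x²/16 + (46−x)²/(4π) for 0 ≤ x ≤ 46. A'(x) = x/8 − (46−x)/(2π) = 0 gives x = 4·46/(π+4) ≈ 25.7646.
A'' = 1/8 + 1/(2π) > 0, so this gives the minimum combined area; x ≈ 25.7646 cm to the square.

25.7646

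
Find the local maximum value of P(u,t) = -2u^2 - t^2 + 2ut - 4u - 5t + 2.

∂P/∂u = -4u + 2t - 4 = 0 and ∂P/∂t = 2u - 2t - 5 = 0, so (u, t) = (-9/2, -7).
The Hessian has P_{uu} = -4, P_{tt} = -2, P_{ut} = 2, giving D = 4 > 0 with P_{uu} < 0, so the point is a local maximum.
P(-9/2, -7) = 57/2.

57/2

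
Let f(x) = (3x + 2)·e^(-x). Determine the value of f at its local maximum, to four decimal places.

2.1496

f'(x) = 3·e^(-x) + (3x + 2)·(-1)·e^(-x) = (-3x + 1)·e^(-x). Since e^(-x) > 0, the only critical point is x = 1/3.
f''(1/3) has the same sign as -3 < 0, so this is a local maximum.
f(1/3) = (3)·e^(-1/3) ≈ 2.1496.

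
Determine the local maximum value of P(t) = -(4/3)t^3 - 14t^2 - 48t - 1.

53

Critical points: P'(t) = -4t^2 - 28t - 48 vanishes at t = -4, -3.
P''(t) = -8t - 28. P''(-4) = 4 > 0 ⇒ local minimum; P''(-3) = -4 < 0 ⇒ local maximum.
Thus P has its local maximum at t = -3, with value 53.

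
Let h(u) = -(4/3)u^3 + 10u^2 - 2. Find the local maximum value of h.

h'(u) = -4u^2 + 20u. Setting h'(u) = 0 gives u ∈ {0, 5}.
Second-derivative test with h''(u) = -8u + 20: h''(0) = 20 > 0 ⇒ local minimum; h''(5) = -20 < 0 ⇒ local maximum.
The local maximum is h(5) = 244/3.

244/3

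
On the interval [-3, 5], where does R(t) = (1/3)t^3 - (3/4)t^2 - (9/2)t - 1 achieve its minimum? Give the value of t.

R'(t) = t^2 - (3/2)t - 9/2, which vanishes at t = -3/2 and t = 3.
Candidates: R(-3) = -13/4; R(-3/2) = 47/16; R(3) = -49/4; R(5) = -7/12.
The minimum over the interval is -49/4, attained at t = 3.

3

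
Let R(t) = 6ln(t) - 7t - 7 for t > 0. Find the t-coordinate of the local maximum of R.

R'(t) = 6/t − 7 = 0 gives t = 6/7.
R''(t) = -6/t², which is negative for t > 0, so this is a local maximum.
R(6/7) = 6·ln(6/7) - 6 - 7 ≈ -13.9249.

6/7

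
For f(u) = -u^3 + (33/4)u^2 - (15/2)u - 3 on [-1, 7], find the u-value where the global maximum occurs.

5

f'(u) = -3u^2 + (33/2)u - 15/2, which vanishes at u = 1/2 and u = 5.
Compare values at every candidate in [-1, 7]: f(-1) = 55/4, f(1/2) = -77/16, f(5) = 163/4, f(7) = 23/4.
Hence the absolute maximum is 163/4 at u = 5.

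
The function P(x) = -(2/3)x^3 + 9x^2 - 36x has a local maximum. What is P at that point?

Critical points: P'(x) = -2x^2 + 18x - 36 vanishes at x = 3, 6.
Second-derivative test with P''(x) = -4x + 18: P''(3) = 6 > 0 ⇒ local minimum; P''(6) = -6 < 0 ⇒ local maximum.
Thus P has its local maximum at x = 6, with value -36.

-36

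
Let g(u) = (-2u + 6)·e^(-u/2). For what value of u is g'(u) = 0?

Differentiating with the product rule gives g'(u) = (u - 5)·e^(-u/2). Since e^(-u/2) > 0, the only critical point is u = 5.
g''(5) has the same sign as 1 > 0, so this is a local minimum.
g(5) = (-4)·e^(-5/2) ≈ -0.3283.

5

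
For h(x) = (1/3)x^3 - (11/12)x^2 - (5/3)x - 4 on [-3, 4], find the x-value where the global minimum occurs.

-3

Differentiating, h'(x) = x^2 - (11/6)x - 5/3; which vanishes at x = -2/3 and x = 5/2.
Evaluating at the critical points and endpoints: h(-3) = -65/4, h(-2/3) = -275/81, h(5/2) = -139/16, h(4) = -4.
The minimum over the interval is -65/4, attained at x = -3.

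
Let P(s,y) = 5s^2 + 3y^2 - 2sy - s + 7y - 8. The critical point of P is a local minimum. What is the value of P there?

-341/28

∂P/∂s = 10s - 2y - 1 = 0 and ∂P/∂y = -2s + 6y + 7 = 0, so (s, y) = (-1/7, -17/14).
The Hessian has P_{ss} = 10, P_{yy} = 6, P_{sy} = -2, giving D = 56 > 0 with P_{ss} > 0, so the point is a local minimum.
P(-1/7, -17/14) = -341/28.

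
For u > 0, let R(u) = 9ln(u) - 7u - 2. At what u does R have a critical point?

R'(u) = 9/u − 7 = 0 gives u = 9/7.
R''(u) = -9/u², which is negative for u > 0, so this is a local maximum.
R(9/7) = 9·ln(9/7) - 9 - 2 ≈ -8.7382.

9/7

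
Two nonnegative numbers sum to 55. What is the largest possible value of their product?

With x + y = 55, the product is P(x) = x(55 − x).
P'(x) = 55 − 2x = 0 gives x = 55/2; P'' = −2 < 0, so this is the maximum.
P = 55/2·55/2 = 3025/4.

3025/4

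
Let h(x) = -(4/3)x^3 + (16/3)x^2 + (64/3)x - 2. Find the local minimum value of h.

-1442/81

h'(x) = -4x^2 + (32/3)x + 64/3 = 0 at x = -4/3, 4.
Since h''(x) = -8x + 32/3, we get h''(-4/3) = 64/3 > 0 ⇒ local minimum; h''(4) = -64/3 < 0 ⇒ local maximum.
The local minimum is h(-4/3) = -1442/81.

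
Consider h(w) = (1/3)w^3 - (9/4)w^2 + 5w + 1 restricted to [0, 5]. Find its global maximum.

137/12

Differentiating, h'(w) = w^2 - (9/2)w + 5; which vanishes at w = 2 and w = 5/2.
Candidates: h(0) = 1, h(2) = 14/3, h(5/2) = 223/48, h(5) = 137/12.
Hence the absolute maximum is 137/12 at w = 5.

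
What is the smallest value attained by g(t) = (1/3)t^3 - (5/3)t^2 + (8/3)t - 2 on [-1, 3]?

The derivative is t^2 - (10/3)t + 8/3, which vanishes at t = 4/3 and t = 2.
Candidates: g(-1) = -20/3; g(4/3) = -50/81; g(2) = -2/3; g(3) = 0.
The minimum over the interval is -20/3, attained at t = -1.

-20/3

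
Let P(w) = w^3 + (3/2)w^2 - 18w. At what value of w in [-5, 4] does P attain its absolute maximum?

-3

The derivative is 3w^2 + 3w - 18, which vanishes at w = -3 and w = 2.
Candidates: P(-5) = 5/2; P(-3) = 81/2; P(2) = -22; P(4) = 16.
The maximum over the interval is 81/2, attained at w = -3.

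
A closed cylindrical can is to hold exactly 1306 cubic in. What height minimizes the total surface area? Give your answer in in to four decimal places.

With radius r and height h, πr²h = 1306 so h = 1306/(πr²), and S(r) = 2πr² + 2πrh = 2πr² + 2·1306/r.
S'(r) = 4πr − 2·1306/r² = 0 ⇒ r³ = 1306/(2π), so r ≈ 5.9236 and h = 2r ≈ 11.8473.
S''(r) = 4π + 4·1306/r³ > 0, so this is the minimum; S ≈ 661.4190.

11.8473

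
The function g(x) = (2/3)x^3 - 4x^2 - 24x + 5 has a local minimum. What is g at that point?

Critical points: g'(x) = 2x^2 - 8x - 24 vanishes at x = -2, 6.
g''(x) = 4x - 8. g''(-2) = -16 < 0 ⇒ local maximum; g''(6) = 16 > 0 ⇒ local minimum.
The local minimum is g(6) = -139.

-139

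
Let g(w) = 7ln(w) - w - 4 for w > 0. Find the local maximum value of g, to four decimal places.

g'(w) = 7/w − 1 = 0 gives w = 7.
g''(w) = -7/w², which is negative for w > 0, so this is a local maximum.
g(7) = 7·ln(7) - 7 - 4 ≈ 2.6214.

2.6214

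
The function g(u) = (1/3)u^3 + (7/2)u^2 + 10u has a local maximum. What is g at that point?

-25/6

g'(u) = u^2 + 7u + 10. Setting g'(u) = 0 gives u ∈ {-5, -2}.
Second-derivative test with g''(u) = 2u + 7: g''(-5) = -3 < 0 ⇒ local maximum; g''(-2) = 3 > 0 ⇒ local minimum.
Thus g has its local maximum at u = -5, with value -25/6.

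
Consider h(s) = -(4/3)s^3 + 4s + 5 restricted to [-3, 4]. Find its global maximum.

h'(s) = -4s^2 + 4, which vanishes at s = -1 and s = 1.
Compare values at every candidate in [-3, 4]: h(-3) = 29, h(-1) = 7/3, h(1) = 23/3, h(4) = -193/3.
Hence the absolute maximum is 29 at s = -3.

29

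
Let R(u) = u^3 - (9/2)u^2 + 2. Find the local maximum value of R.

2

Critical points: R'(u) = 3u^2 - 9u vanishes at u = 0, 3.
Since R''(u) = 6u - 9, we get R''(0) = -9 < 0 ⇒ local maximum; R''(3) = 9 > 0 ⇒ local minimum.
So the local maximum value is R(0) = 2.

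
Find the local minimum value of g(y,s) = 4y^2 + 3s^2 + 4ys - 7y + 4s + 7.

-99/32

∂g/∂y = 8y + 4s - 7 = 0 and ∂g/∂s = 4y + 6s + 4 = 0, so (y, s) = (29/16, -15/8).
The Hessian has g_{yy} = 8, g_{ss} = 6, g_{ys} = 4, giving D = 32 > 0 with g_{yy} > 0, so the point is a local minimum.
g(29/16, -15/8) = -99/32.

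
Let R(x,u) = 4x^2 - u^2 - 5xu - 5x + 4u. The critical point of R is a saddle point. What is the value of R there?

∂R/∂x = 8x - 5u - 5 = 0 and ∂R/∂u = -5x - 2u + 4 = 0, so (x, u) = (30/41, 7/41).
The Hessian has R_{xx} = 8, R_{uu} = -2, R_{xu} = -5, giving D = -41 < 0, so the point is a saddle point.
R(30/41, 7/41) = -61/41.

-61/41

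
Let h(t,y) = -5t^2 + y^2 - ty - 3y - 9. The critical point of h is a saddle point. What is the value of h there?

∂h/∂t = -10t - y = 0 and ∂h/∂y = -t + 2y - 3 = 0, so (t, y) = (-1/7, 10/7).
The Hessian has h_{tt} = -10, h_{yy} = 2, h_{ty} = -1, giving D = -21 < 0, so the point is a saddle point.
h(-1/7, 10/7) = -78/7.

-78/7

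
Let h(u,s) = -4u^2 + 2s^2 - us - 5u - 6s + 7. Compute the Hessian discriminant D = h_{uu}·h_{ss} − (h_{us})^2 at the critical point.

∂h/∂u = -8u - s - 5 = 0 and ∂h/∂s = -u + 4s - 6 = 0, so (u, s) = (-26/33, 43/33).
The Hessian has h_{uu} = -8, h_{ss} = 4, h_{us} = -1, giving D = -33 < 0, so the point is a saddle point.
D = (-8)·(4) − (-1)^2 = -33.

-33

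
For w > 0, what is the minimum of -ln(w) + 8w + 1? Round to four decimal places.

h'(w) = -1/w + 8 = 0 gives w = 1/8.
h''(w) = 1/w², which is positive for w > 0, so this is a local minimum.
h(1/8) = -1·ln(1/8) + 1 + 1 ≈ 4.0794.

4.0794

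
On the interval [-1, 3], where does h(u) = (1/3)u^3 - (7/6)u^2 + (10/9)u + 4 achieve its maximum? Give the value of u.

3

h'(u) = u^2 - (7/3)u + 10/9, which vanishes at u = 2/3 and u = 5/3.
Evaluating at the critical points and endpoints: h(-1) = 25/18, h(2/3) = 350/81, h(5/3) = 673/162, h(3) = 35/6.
Hence the absolute maximum is 35/6 at u = 3.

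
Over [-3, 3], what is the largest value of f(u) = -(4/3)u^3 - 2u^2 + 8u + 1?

f'(u) = -4u^2 - 4u + 8, which vanishes at u = -2 and u = 1.
Evaluating at the critical points and endpoints: f(-3) = -5; f(-2) = -37/3; f(1) = 17/3; f(3) = -29.
So the maximum is f(1) = 17/3.

17/3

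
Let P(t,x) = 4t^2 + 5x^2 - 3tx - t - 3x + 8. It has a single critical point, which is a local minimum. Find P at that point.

518/71

∂P/∂t = 8t - 3x - 1 = 0 and ∂P/∂x = -3t + 10x - 3 = 0, so (t, x) = (19/71, 27/71).
The Hessian has P_{tt} = 8, P_{xx} = 10, P_{tx} = -3, giving D = 71 > 0 with P_{tt} > 0, so the point is a local minimum.
P(19/71, 27/71) = 518/71.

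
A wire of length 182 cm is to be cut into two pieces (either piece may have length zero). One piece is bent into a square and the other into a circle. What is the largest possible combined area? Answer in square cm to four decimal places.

2635.9242

Let x be the length used for the square. Square side x/4; circle radius (182−x)/(2π).
A(x) = (x/4)² + π·((182−x)/(2π))² = x²/16 + (182−x)²/(4π) for 0 ≤ x ≤ 182. A'(x) = x/8 − (182−x)/(2π) = 0 gives x = 4·182/(π+4) ≈ 101.9380.
A'' > 0, so the interior critical point is a minimum; the maximum is at an endpoint. A(0) = 2635.9242 and A(182) = 2070.2500, so the largest area is 2635.9242.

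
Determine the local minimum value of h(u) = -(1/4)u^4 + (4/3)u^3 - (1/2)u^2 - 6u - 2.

-28/3

Critical points: h'(u) = -u^3 + 4u^2 - u - 6 vanishes at u = -1, 2, 3.
h''(u) = -3u^2 + 8u - 1. h''(-1) = -12 < 0 ⇒ local maximum; h''(2) = 3 > 0 ⇒ local minimum; h''(3) = -4 < 0 ⇒ local maximum.
So the local minimum value is h(2) = -28/3.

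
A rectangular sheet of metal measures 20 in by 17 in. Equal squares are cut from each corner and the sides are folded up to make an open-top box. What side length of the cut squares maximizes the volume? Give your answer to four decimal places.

With cut size x, the volume is V(x) = x(20 − 2x)(17 − 2x) for 0 < x < 8.5.
V'(x) = 12x^2 − 148x + 340. Setting V'(x) = 0 gives x ≈ 3.0531 (the root in (0, 8.5)).
V''(x) = 24x − 148 is negative there, so this is the maximum; V ≈ 462.1059.

3.0531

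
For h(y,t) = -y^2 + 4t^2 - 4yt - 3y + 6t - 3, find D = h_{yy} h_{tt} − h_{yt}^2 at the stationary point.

∂h/∂y = -2y - 4t - 3 = 0 and ∂h/∂t = -4y + 8t + 6 = 0, so (y, t) = (0, -3/4).
The Hessian has h_{yy} = -2, h_{tt} = 8, h_{yt} = -4, giving D = -32 < 0, so the point is a saddle point.
D = (-2)·(8) − (-4)^2 = -32.

-32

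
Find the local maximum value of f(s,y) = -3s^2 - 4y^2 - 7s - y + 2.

∂f/∂s = -6s - 7 = 0 and ∂f/∂y = -8y - 1 = 0, so (s, y) = (-7/6, -1/8).
The Hessian has f_{ss} = -6, f_{yy} = -8, f_{sy} = 0, giving D = 48 > 0 with f_{ss} < 0, so the point is a local maximum.
f(-7/6, -1/8) = 295/48.

295/48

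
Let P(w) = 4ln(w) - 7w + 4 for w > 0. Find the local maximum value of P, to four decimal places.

P'(w) = 4/w − 7 = 0 gives w = 4/7.
P''(w) = -4/w², which is negative for w > 0, so this is a local maximum.
P(4/7) = 4·ln(4/7) - 4 + 4 ≈ -2.2385.

-2.2385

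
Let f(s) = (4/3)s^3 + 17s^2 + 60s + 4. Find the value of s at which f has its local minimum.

Critical points: f'(s) = 4s^2 + 34s + 60 vanishes at s = -6, -5/2.
Since f''(s) = 8s + 34, we get f''(-6) = -14 < 0 ⇒ local maximum; f''(-5/2) = 14 > 0 ⇒ local minimum.
Thus f has its local minimum at s = -5/2, with value -727/12.

-5/2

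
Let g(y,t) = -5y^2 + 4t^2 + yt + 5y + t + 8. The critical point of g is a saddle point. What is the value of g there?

82/9

∂g/∂y = -10y + t + 5 = 0 and ∂g/∂t = y + 8t + 1 = 0, so (y, t) = (13/27, -5/27).
The Hessian has g_{yy} = -10, g_{tt} = 8, g_{yt} = 1, giving D = -81 < 0, so the point is a saddle point.
g(13/27, -5/27) = 82/9.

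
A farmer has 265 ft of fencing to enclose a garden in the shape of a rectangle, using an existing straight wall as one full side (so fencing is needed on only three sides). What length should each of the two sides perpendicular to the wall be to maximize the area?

Let the sides perpendicular to the wall have length x and the parallel side y, so 2x + y = 265 and the area is A = xy = x(265 − 2x).
A'(x) = 265 − 4x = 0 gives x = 265/4, and A''(x) = −4 < 0 confirms a maximum.
Then y = 265 − 2·265/4 = 265/2 and A = 70225/8.

265/4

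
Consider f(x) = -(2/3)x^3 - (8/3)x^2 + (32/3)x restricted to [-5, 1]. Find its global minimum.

-128/3

f'(x) = -2x^2 - (16/3)x + 32/3, whose only zero in [-5, 1] is x = -4.
Compare values at every candidate in [-5, 1]: f(-5) = -110/3, f(-4) = -128/3, f(1) = 22/3.
Hence the absolute minimum is -128/3 at x = -4.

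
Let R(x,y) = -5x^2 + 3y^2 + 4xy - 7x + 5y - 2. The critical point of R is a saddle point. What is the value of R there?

5/38

∂R/∂x = -10x + 4y - 7 = 0 and ∂R/∂y = 4x + 6y + 5 = 0, so (x, y) = (-31/38, -11/38).
The Hessian has R_{xx} = -10, R_{yy} = 6, R_{xy} = 4, giving D = -76 < 0, so the point is a saddle point.
R(-31/38, -11/38) = 5/38.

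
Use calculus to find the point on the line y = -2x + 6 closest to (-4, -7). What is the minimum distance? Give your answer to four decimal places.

Minimize D(x)^2 = (x + 4)^2 + (-2x + 13)^2.
d/dx[D^2] = 2(x + 4) + 2·(-2)·(-2x + 13) = 0 ⇒ x = 22/5.
Then y = -14/5 and the distance is √(441/5) ≈ 9.3915.

9.3915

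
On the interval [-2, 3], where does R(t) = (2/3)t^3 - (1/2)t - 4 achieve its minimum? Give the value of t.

R'(t) = 2t^2 - 1/2, which vanishes at t = -1/2 and t = 1/2.
Candidates: R(-2) = -25/3; R(-1/2) = -23/6; R(1/2) = -25/6; R(3) = 25/2.
The minimum over the interval is -25/3, attained at t = -2.

-2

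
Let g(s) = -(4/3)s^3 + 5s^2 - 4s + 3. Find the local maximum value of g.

Critical points: g'(s) = -4s^2 + 10s - 4 vanishes at s = 1/2, 2.
Second-derivative test with g''(s) = -8s + 10: g''(1/2) = 6 > 0 ⇒ local minimum; g''(2) = -6 < 0 ⇒ local maximum.
The local maximum is g(2) = 13/3.

13/3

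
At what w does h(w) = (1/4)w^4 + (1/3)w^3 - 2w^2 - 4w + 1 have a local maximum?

-1

Critical points: h'(w) = w^3 + w^2 - 4w - 4 vanishes at w = -2, -1, 2.
Second-derivative test with h''(w) = 3w^2 + 2w - 4: h''(-2) = 4 > 0 ⇒ local minimum; h''(-1) = -3 < 0 ⇒ local maximum; h''(2) = 12 > 0 ⇒ local minimum.
The local maximum is h(-1) = 35/12.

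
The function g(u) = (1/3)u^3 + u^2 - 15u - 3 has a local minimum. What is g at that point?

-30

g'(u) = u^2 + 2u - 15 = 0 at u = -5, 3.
Second-derivative test with g''(u) = 2u + 2: g''(-5) = -8 < 0 ⇒ local maximum; g''(3) = 8 > 0 ⇒ local minimum.
Thus g has its local minimum at u = 3, with value -30.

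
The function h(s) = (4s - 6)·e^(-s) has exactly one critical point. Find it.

5/2

By the product rule, h'(s) = (-4s + 10)·e^(-s). Since e^(-s) > 0, the only critical point is s = 5/2.
h''(5/2) has the same sign as -4 < 0, so this is a local maximum.
h(5/2) = (4)·e^(-5/2) ≈ 0.3283.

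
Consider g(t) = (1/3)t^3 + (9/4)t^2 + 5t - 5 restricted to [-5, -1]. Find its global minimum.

The derivative is t^2 + (9/2)t + 5, which vanishes at t = -5/2 and t = -2.
Candidates: g(-5) = -185/12; g(-5/2) = -415/48; g(-2) = -26/3; g(-1) = -97/12.
So the minimum is g(-5) = -185/12.

-185/12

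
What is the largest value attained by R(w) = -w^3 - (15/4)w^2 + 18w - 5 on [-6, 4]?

163/16

Differentiating, R'(w) = -3w^2 - (15/2)w + 18; which vanishes at w = -4 and w = 3/2.
Evaluating at the critical points and endpoints: R(-6) = -32, R(-4) = -73, R(3/2) = 163/16, R(4) = -57.
So the maximum is R(3/2) = 163/16.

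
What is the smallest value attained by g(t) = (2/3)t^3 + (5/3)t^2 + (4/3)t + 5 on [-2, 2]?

The derivative is 2t^2 + (10/3)t + 4/3, which vanishes at t = -1 and t = -2/3.
Evaluating at the critical points and endpoints: g(-2) = 11/3,  g(-1) = 14/3,  g(-2/3) = 377/81,  g(2) = 59/3.
The minimum over the interval is 11/3, attained at t = -2.

11/3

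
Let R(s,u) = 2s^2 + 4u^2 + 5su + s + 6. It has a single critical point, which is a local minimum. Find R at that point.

38/7

∂R/∂s = 4s + 5u + 1 = 0 and ∂R/∂u = 5s + 8u = 0, so (s, u) = (-8/7, 5/7).
The Hessian has R_{ss} = 4, R_{uu} = 8, R_{su} = 5, giving D = 7 > 0 with R_{ss} > 0, so the point is a local minimum.
R(-8/7, 5/7) = 38/7.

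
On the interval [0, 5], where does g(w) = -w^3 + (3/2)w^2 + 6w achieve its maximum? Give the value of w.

2

Differentiating, g'(w) = -3w^2 + 3w + 6; whose only zero in [0, 5] is w = 2.
Compare values at every candidate in [0, 5]: g(0) = 0; g(2) = 10; g(5) = -115/2.
So the maximum is g(2) = 10.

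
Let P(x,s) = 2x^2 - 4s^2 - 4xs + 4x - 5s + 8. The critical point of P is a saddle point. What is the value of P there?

145/24

∂P/∂x = 4x - 4s + 4 = 0 and ∂P/∂s = -4x - 8s - 5 = 0, so (x, s) = (-13/12, -1/12).
The Hessian has P_{xx} = 4, P_{ss} = -8, P_{xs} = -4, giving D = -48 < 0, so the point is a saddle point.
P(-13/12, -1/12) = 145/24.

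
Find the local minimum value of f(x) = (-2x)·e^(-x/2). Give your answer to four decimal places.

-1.4715

Differentiating with the product rule gives f'(x) = (x - 2)·e^(-x/2). Since e^(-x/2) > 0, the only critical point is x = 2.
f''(2) has the same sign as 1 > 0, so this is a local minimum.
f(2) = (-4)·e^(-1) ≈ -1.4715.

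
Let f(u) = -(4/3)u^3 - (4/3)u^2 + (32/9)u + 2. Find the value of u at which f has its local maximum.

2/3

f'(u) = -4u^2 - (8/3)u + 32/9 = 0 at u = -4/3, 2/3.
f''(u) = -8u - 8/3. f''(-4/3) = 8 > 0 ⇒ local minimum; f''(2/3) = -8 < 0 ⇒ local maximum.
The local maximum is f(2/3) = 274/81.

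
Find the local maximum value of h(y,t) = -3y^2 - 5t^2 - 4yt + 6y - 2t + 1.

71/11

∂h/∂y = -6y - 4t + 6 = 0 and ∂h/∂t = -4y - 10t - 2 = 0, so (y, t) = (17/11, -9/11).
The Hessian has h_{yy} = -6, h_{tt} = -10, h_{yt} = -4, giving D = 44 > 0 with h_{yy} < 0, so the point is a local maximum.
h(17/11, -9/11) = 71/11.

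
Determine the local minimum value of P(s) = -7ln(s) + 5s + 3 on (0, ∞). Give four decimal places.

P'(s) = -7/s + 5 = 0 gives s = 7/5.
P''(s) = 7/s², which is positive for s > 0, so this is a local minimum.
P(7/5) = -7·ln(7/5) + 7 + 3 ≈ 7.6447.

7.6447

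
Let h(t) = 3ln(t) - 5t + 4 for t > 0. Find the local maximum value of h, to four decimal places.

h'(t) = 3/t − 5 = 0 gives t = 3/5.
h''(t) = -3/t², which is negative for t > 0, so this is a local maximum.
h(3/5) = 3·ln(3/5) - 3 + 4 ≈ -0.5325.

-0.5325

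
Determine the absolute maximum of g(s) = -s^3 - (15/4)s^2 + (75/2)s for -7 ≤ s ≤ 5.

875/16

g'(s) = -3s^2 - (15/2)s + 75/2, which vanishes at s = -5 and s = 5/2.
Candidates: g(-7) = -413/4,  g(-5) = -625/4,  g(5/2) = 875/16,  g(5) = -125/4.
The maximum over the interval is 875/16, attained at s = 5/2.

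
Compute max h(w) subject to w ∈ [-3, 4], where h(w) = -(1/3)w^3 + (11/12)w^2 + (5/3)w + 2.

The derivative is -w^2 + (11/6)w + 5/3, which vanishes at w = -2/3 and w = 5/2.
Compare values at every candidate in [-3, 4]: h(-3) = 57/4,  h(-2/3) = 113/81,  h(5/2) = 107/16,  h(4) = 2.
So the maximum is h(-3) = 57/4.

57/4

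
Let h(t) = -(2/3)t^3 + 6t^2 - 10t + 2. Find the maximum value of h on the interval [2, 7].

56/3

h'(t) = -2t^2 + 12t - 10, whose only zero in [2, 7] is t = 5.
Compare values at every candidate in [2, 7]: h(2) = 2/3, h(5) = 56/3, h(7) = -8/3.
Hence the absolute maximum is 56/3 at t = 5.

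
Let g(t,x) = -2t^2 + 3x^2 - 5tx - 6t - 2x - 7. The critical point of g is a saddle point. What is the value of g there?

-183/49

∂g/∂t = -4t - 5x - 6 = 0 and ∂g/∂x = -5t + 6x - 2 = 0, so (t, x) = (-46/49, -22/49).
The Hessian has g_{tt} = -4, g_{xx} = 6, g_{tx} = -5, giving D = -49 < 0, so the point is a saddle point.
g(-46/49, -22/49) = -183/49.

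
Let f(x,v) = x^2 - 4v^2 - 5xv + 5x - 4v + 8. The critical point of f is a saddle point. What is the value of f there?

∂f/∂x = 2x - 5v + 5 = 0 and ∂f/∂v = -5x - 8v - 4 = 0, so (x, v) = (-60/41, 17/41).
The Hessian has f_{xx} = 2, f_{vv} = -8, f_{xv} = -5, giving D = -41 < 0, so the point is a saddle point.
f(-60/41, 17/41) = 144/41.

144/41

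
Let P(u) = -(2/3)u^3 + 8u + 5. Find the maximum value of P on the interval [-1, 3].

47/3

Differentiating, P'(u) = -2u^2 + 8; whose only zero in [-1, 3] is u = 2.
Compare values at every candidate in [-1, 3]: P(-1) = -7/3,  P(2) = 47/3,  P(3) = 11.
Hence the absolute maximum is 47/3 at u = 2.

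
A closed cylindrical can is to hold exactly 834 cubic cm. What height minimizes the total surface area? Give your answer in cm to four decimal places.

10.2022

With radius r and height h, πr²h = 834 so h = 834/(πr²), and S(r) = 2πr² + 2πrh = 2πr² + 2·834/r.
S'(r) = 4πr − 2·834/r² = 0 ⇒ r³ = 834/(2π), so r ≈ 5.1011 and h = 2r ≈ 10.2022.
S''(r) = 4π + 4·834/r³ > 0, so this is the minimum; S ≈ 490.4845.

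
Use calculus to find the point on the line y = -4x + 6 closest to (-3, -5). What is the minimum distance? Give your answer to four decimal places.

Minimize D(x)^2 = (x + 3)^2 + (-4x + 11)^2.
d/dx[D^2] = 2(x + 3) + 2·(-4)·(-4x + 11) = 0 ⇒ x = 41/17.
Then y = -62/17 and the distance is √(529/17) ≈ 5.5783.

5.5783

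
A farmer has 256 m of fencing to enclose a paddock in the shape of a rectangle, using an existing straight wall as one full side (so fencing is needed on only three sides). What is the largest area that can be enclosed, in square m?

Let the sides perpendicular to the wall have length x and the parallel side y, so 2x + y = 256 and the area is A = xy = x(256 − 2x).
A'(x) = 256 − 4x = 0 gives x = 64, and A''(x) = −4 < 0 confirms a maximum.
Then y = 256 − 2·64 = 128 and A = 8192.

8192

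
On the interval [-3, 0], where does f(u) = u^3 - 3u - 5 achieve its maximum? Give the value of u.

-1

f'(u) = 3u^2 - 3, whose only zero in [-3, 0] is u = -1.
Evaluating at the critical points and endpoints: f(-3) = -23; f(-1) = -3; f(0) = -5.
So the maximum is f(-1) = -3.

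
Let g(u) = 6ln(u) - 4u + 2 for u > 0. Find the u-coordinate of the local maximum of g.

3/2

g'(u) = 6/u − 4 = 0 gives u = 3/2.
g''(u) = -6/u², which is negative for u > 0, so this is a local maximum.
g(3/2) = 6·ln(3/2) - 6 + 2 ≈ -1.5672.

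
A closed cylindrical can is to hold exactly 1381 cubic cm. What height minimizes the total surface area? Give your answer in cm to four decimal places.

12.0698

With radius r and height h, πr²h = 1381 so h = 1381/(πr²), and S(r) = 2πr² + 2πrh = 2πr² + 2·1381/r.
S'(r) = 4πr − 2·1381/r² = 0 ⇒ r³ = 1381/(2π), so r ≈ 6.0349 and h = 2r ≈ 12.0698.
S''(r) = 4π + 4·1381/r³ > 0, so this is the minimum; S ≈ 686.5049.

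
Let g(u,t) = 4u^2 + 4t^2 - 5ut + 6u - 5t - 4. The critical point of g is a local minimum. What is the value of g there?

∂g/∂u = 8u - 5t + 6 = 0 and ∂g/∂t = -5u + 8t - 5 = 0, so (u, t) = (-23/39, 10/39).
The Hessian has g_{uu} = 8, g_{tt} = 8, g_{ut} = -5, giving D = 39 > 0 with g_{uu} > 0, so the point is a local minimum.
g(-23/39, 10/39) = -250/39.

-250/39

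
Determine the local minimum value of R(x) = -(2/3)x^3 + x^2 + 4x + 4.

5/3

R'(x) = -2x^2 + 2x + 4. Setting R'(x) = 0 gives x ∈ {-1, 2}.
Second-derivative test with R''(x) = -4x + 2: R''(-1) = 6 > 0 ⇒ local minimum; R''(2) = -6 < 0 ⇒ local maximum.
The local minimum is R(-1) = 5/3.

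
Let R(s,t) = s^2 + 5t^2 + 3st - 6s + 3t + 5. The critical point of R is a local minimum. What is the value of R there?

-188/11

∂R/∂s = 2s + 3t - 6 = 0 and ∂R/∂t = 3s + 10t + 3 = 0, so (s, t) = (69/11, -24/11).
The Hessian has R_{ss} = 2, R_{tt} = 10, R_{st} = 3, giving D = 11 > 0 with R_{ss} > 0, so the point is a local minimum.
R(69/11, -24/11) = -188/11.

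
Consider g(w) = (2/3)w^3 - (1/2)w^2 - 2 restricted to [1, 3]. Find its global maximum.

Differentiating, g'(w) = 2w^2 - w; which has no zeros in [1, 3].
Compare values at every candidate in [1, 3]: g(1) = -11/6,  g(3) = 23/2.
So the maximum is g(3) = 23/2.

23/2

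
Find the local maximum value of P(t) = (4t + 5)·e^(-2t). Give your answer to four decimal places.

P'(t) = 4·e^(-2t) + (4t + 5)·(-2)·e^(-2t) = (-8t - 6)·e^(-2t). Since e^(-2t) > 0, the only critical point is t = -3/4.
P''(-3/4) has the same sign as -8 < 0, so this is a local maximum.
P(-3/4) = (2)·e^(3/2) ≈ 8.9634.

8.9634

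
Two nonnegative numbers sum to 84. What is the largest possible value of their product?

With x + y = 84, the product is P(x) = x(84 − x).
P'(x) = 84 − 2x = 0 gives x = 42; P'' = −2 < 0, so this is the maximum.
P = 42·42 = 1764.

1764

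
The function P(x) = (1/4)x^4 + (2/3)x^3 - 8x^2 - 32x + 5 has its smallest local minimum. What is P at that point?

-433/3

P'(x) = x^3 + 2x^2 - 16x - 32 = 0 at x = -4, -2, 4.
P''(x) = 3x^2 + 4x - 16. P''(-4) = 16 > 0 ⇒ local minimum; P''(-2) = -12 < 0 ⇒ local maximum; P''(4) = 48 > 0 ⇒ local minimum.
Thus P has its smallest local minimum at x = 4, with value -433/3.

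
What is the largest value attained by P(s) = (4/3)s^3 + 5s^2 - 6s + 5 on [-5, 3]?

Differentiating, P'(s) = 4s^2 + 10s - 6; which vanishes at s = -3 and s = 1/2.
Evaluating at the critical points and endpoints: P(-5) = -20/3,  P(-3) = 32,  P(1/2) = 41/12,  P(3) = 68.
So the maximum is P(3) = 68.

68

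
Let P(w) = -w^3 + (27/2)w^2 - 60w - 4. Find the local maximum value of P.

-183/2

Critical points: P'(w) = -3w^2 + 27w - 60 vanishes at w = 4, 5.
Since P''(w) = -6w + 27, we get P''(4) = 3 > 0 ⇒ local minimum; P''(5) = -3 < 0 ⇒ local maximum.
So the local maximum value is P(5) = -183/2.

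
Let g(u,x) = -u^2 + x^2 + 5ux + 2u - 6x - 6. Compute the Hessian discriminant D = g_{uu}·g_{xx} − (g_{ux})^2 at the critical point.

-29

∂g/∂u = -2u + 5x + 2 = 0 and ∂g/∂x = 5u + 2x - 6 = 0, so (u, x) = (34/29, 2/29).
The Hessian has g_{uu} = -2, g_{xx} = 2, g_{ux} = 5, giving D = -29 < 0, so the point is a saddle point.
D = (-2)·(2) − (5)^2 = -29.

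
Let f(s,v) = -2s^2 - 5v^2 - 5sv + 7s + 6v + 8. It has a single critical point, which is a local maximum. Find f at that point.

∂f/∂s = -4s - 5v + 7 = 0 and ∂f/∂v = -5s - 10v + 6 = 0, so (s, v) = (8/3, -11/15).
The Hessian has f_{ss} = -4, f_{vv} = -10, f_{sv} = -5, giving D = 15 > 0 with f_{ss} < 0, so the point is a local maximum.
f(8/3, -11/15) = 227/15.

227/15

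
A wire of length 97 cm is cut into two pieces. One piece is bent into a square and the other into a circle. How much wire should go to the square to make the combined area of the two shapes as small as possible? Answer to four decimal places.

54.3296

Let x be the length used for the square. Square side x/4; circle radius (97−x)/(2π).
A(x) = (x/4)² + π·((97−x)/(2π))² = x²/16 + (97−x)²/(4π) for 0 ≤ x ≤ 97. A'(x) = x/8 − (97−x)/(2π) = 0 gives x = 4·97/(π+4) ≈ 54.3296.
A'' = 1/8 + 1/(2π) > 0, so this gives the minimum combined area; x ≈ 54.3296 cm to the square.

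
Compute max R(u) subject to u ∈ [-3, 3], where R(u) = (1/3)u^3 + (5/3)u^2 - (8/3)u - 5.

11

Differentiating, R'(u) = u^2 + (10/3)u - 8/3; whose only zero in [-3, 3] is u = 2/3.
Evaluating at the critical points and endpoints: R(-3) = 9,  R(2/3) = -481/81,  R(3) = 11.
The maximum over the interval is 11, attained at u = 3.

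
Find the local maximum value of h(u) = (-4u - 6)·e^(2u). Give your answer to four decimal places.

Differentiating with the product rule gives h'(u) = (-8u - 16)·e^(2u). Since e^(2u) > 0, the only critical point is u = -2.
h''(-2) has the same sign as -8 < 0, so this is a local maximum.
h(-2) = (2)·e^(-4) ≈ 0.0366.

0.0366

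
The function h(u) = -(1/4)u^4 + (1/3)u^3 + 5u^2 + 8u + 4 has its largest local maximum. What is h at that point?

Critical points: h'(u) = -u^3 + u^2 + 10u + 8 vanishes at u = -2, -1, 4.
Since h''(u) = -3u^2 + 2u + 10, we get h''(-2) = -6 < 0 ⇒ local maximum; h''(-1) = 5 > 0 ⇒ local minimum; h''(4) = -30 < 0 ⇒ local maximum.
The largest local maximum is h(4) = 220/3.

220/3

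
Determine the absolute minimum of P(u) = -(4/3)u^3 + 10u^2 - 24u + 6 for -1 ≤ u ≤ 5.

Differentiating, P'(u) = -4u^2 + 20u - 24; which vanishes at u = 2 and u = 3.
Candidates: P(-1) = 124/3,  P(2) = -38/3,  P(3) = -12,  P(5) = -92/3.
Hence the absolute minimum is -92/3 at u = 5.

-92/3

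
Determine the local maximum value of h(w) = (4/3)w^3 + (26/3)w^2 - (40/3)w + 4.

362/3

Critical points: h'(w) = 4w^2 + (52/3)w - 40/3 vanishes at w = -5, 2/3.
Second-derivative test with h''(w) = 8w + 52/3: h''(-5) = -68/3 < 0 ⇒ local maximum; h''(2/3) = 68/3 > 0 ⇒ local minimum.
Thus h has its local maximum at w = -5, with value 362/3.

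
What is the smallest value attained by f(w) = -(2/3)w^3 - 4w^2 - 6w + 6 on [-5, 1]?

The derivative is -2w^2 - 8w - 6, which vanishes at w = -3 and w = -1.
Compare values at every candidate in [-5, 1]: f(-5) = 58/3; f(-3) = 6; f(-1) = 26/3; f(1) = -14/3.
Hence the absolute minimum is -14/3 at w = 1.

-14/3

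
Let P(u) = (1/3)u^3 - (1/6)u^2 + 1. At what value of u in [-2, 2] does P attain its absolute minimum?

P'(u) = u^2 - (1/3)u, which vanishes at u = 0 and u = 1/3.
Candidates: P(-2) = -7/3,  P(0) = 1,  P(1/3) = 161/162,  P(2) = 3.
The minimum over the interval is -7/3, attained at u = -2.

-2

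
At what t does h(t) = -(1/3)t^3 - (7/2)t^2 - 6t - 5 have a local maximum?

-1

h'(t) = -t^2 - 7t - 6. Setting h'(t) = 0 gives t ∈ {-6, -1}.
h''(t) = -2t - 7. h''(-6) = 5 > 0 ⇒ local minimum; h''(-1) = -5 < 0 ⇒ local maximum.
Thus h has its local maximum at t = -1, with value -13/6.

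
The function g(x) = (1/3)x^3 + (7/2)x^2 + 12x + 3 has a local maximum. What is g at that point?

g'(x) = x^2 + 7x + 12. Setting g'(x) = 0 gives x ∈ {-4, -3}.
Second-derivative test with g''(x) = 2x + 7: g''(-4) = -1 < 0 ⇒ local maximum; g''(-3) = 1 > 0 ⇒ local minimum.
The local maximum is g(-4) = -31/3.

-31/3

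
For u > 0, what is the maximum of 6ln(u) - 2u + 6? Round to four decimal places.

6.5917

R'(u) = 6/u − 2 = 0 gives u = 3.
R''(u) = -6/u², which is negative for u > 0, so this is a local maximum.
R(3) = 6·ln(3) - 6 + 6 ≈ 6.5917.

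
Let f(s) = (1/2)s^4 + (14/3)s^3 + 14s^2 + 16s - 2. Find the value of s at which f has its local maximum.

f'(s) = 2s^3 + 14s^2 + 28s + 16. Setting f'(s) = 0 gives s ∈ {-4, -2, -1}.
Since f''(s) = 6s^2 + 28s + 28, we get f''(-4) = 12 > 0 ⇒ local minimum; f''(-2) = -4 < 0 ⇒ local maximum; f''(-1) = 6 > 0 ⇒ local minimum.
So the local maximum value is f(-2) = -22/3.

-2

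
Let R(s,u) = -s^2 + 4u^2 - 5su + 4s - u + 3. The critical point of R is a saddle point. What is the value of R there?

∂R/∂s = -2s - 5u + 4 = 0 and ∂R/∂u = -5s + 8u - 1 = 0, so (s, u) = (27/41, 22/41).
The Hessian has R_{ss} = -2, R_{uu} = 8, R_{su} = -5, giving D = -41 < 0, so the point is a saddle point.
R(27/41, 22/41) = 166/41.

166/41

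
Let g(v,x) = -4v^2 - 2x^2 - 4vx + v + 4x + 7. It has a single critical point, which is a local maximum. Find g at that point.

∂g/∂v = -8v - 4x + 1 = 0 and ∂g/∂x = -4v - 4x + 4 = 0, so (v, x) = (-3/4, 7/4).
The Hessian has g_{vv} = -8, g_{xx} = -4, g_{vx} = -4, giving D = 16 > 0 with g_{vv} < 0, so the point is a local maximum.
g(-3/4, 7/4) = 81/8.

81/8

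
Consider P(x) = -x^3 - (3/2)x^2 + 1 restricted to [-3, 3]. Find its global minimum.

-79/2

Differentiating, P'(x) = -3x^2 - 3x; which vanishes at x = -1 and x = 0.
Evaluating at the critical points and endpoints: P(-3) = 29/2,  P(-1) = 1/2,  P(0) = 1,  P(3) = -79/2.
So the minimum is P(3) = -79/2.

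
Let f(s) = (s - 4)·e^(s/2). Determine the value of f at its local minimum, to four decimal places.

By the product rule, f'(s) = ((1/2)s - 1)·e^(s/2). Since e^(s/2) > 0, the only critical point is s = 2.
f''(2) has the same sign as 1/2 > 0, so this is a local minimum.
f(2) = (-2)·e^(1) ≈ -5.4366.

-5.4366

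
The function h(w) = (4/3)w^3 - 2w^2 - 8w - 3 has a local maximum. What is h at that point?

h'(w) = 4w^2 - 4w - 8. Setting h'(w) = 0 gives w ∈ {-1, 2}.
Second-derivative test with h''(w) = 8w - 4: h''(-1) = -12 < 0 ⇒ local maximum; h''(2) = 12 > 0 ⇒ local minimum.
So the local maximum value is h(-1) = 5/3.

5/3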